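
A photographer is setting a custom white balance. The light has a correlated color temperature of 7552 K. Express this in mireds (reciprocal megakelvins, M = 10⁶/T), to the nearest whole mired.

132 mireds

M = 10⁶ / 7552 = 132.415 → 132 mireds.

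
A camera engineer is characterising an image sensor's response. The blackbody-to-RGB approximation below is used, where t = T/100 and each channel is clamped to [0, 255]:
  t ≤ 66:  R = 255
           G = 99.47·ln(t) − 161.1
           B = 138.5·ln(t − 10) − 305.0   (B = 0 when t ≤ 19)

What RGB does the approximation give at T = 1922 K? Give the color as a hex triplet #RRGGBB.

t = 1922/100 = 19.22; the t ≤ 66 branch applies.
R = 255 by definition for t ≤ 66.
G = 99.47·ln 19.22 − 161.1 = 99.47·2.9560 − 161.1 = 132.928.
B = 138.5·ln(19.22 − 10) − 305.0 = 138.5·ln 9.22 − 305.0 = 138.5·2.2214 − 305.0 = 2.660.
Rounded: (255, 133, 3).
In hex: #FF8503.

#FF8503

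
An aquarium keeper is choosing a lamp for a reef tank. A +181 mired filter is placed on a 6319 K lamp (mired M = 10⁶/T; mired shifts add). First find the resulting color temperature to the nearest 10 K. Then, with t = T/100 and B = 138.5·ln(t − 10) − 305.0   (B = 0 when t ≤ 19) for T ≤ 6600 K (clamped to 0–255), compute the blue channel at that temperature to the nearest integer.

106

M_in = 10⁶/6319 = 158.25; M_out = 158.25 + (+181) = 339.25.
T_out = 10⁶/339.25 = 2947.7 K → 2950 K; t = 29.5.
B = 138.5·ln(29.5 − 10) − 305.0 = 138.5·ln 19.5 − 305.0 = 138.5·2.9704 − 305.0 = 106.402.
Rounded: 106.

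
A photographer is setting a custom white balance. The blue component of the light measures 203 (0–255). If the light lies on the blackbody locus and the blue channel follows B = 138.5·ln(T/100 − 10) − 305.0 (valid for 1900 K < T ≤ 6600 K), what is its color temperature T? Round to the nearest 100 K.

4900 K

ln(t − 10) = (203 + 305.0) / 138.5 = 3.6679.
t − 10 = e^3.6679 = 39.168, so t = 49.168.
T = 100·t = 4917 K → 4900 K to the nearest 100 K.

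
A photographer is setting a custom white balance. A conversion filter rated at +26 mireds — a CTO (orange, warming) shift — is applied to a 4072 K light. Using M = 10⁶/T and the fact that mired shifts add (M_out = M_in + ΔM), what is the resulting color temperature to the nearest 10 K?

M_in = 10⁶/4072 = 245.58 mireds.
M_out = 245.58 + (+26) = 271.58 mireds.
T_out = 10⁶/271.58 = 3682.2 K → 3680 K.

3680 K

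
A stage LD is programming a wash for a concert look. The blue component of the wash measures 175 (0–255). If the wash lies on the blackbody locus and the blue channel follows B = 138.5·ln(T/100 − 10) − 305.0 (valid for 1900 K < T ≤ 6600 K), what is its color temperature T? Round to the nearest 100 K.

ln(t − 10) = (175 + 305.0) / 138.5 = 3.4657.
t − 10 = e^3.4657 = 31.999, so t = 41.999.
T = 100·t = 4200 K → 4200 K to the nearest 100 K.

4200 K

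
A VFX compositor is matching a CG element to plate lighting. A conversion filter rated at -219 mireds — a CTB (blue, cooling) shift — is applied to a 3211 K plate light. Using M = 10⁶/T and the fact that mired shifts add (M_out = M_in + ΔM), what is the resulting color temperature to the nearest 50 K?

M_in = 10⁶/3211 = 311.43 mireds.
M_out = 311.43 + (-219) = 92.43 mireds.
T_out = 10⁶/92.43 = 10819.1 K → 10800 K.

10800 K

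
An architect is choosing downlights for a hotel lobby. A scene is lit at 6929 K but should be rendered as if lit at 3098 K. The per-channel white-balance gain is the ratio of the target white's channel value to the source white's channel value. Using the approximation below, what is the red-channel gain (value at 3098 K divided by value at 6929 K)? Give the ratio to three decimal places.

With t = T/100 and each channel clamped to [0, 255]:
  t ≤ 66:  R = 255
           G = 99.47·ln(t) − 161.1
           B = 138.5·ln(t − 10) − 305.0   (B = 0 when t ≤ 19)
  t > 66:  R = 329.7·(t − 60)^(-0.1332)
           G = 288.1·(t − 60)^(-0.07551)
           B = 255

1.041

At 6929 K (t = 69.29):
  R = 329.7·(69.29 − 60)^(-0.1332) = 329.7·9.29^(-0.1332) = 329.7·0.74312 = 245.007.
At 3098 K (t = 30.98):
  R = 255 by definition for t ≤ 66.
Gain = 255.000 / 245.007 = 1.0408 → 1.041.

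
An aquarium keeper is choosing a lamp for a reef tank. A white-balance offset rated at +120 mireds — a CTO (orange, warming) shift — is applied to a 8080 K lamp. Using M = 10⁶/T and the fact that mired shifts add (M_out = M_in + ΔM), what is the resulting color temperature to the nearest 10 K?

4100 K

M_in = 10⁶/8080 = 123.76 mireds.
M_out = 123.76 + (+120) = 243.76 mireds.
T_out = 10⁶/243.76 = 4102.4 K → 4100 K.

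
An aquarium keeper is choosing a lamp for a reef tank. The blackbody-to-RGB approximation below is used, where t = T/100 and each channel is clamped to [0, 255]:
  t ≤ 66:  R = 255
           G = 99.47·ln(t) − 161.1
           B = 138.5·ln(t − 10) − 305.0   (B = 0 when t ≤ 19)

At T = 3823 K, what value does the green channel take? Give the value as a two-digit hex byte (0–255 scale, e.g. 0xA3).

0xC9

t = 3823/100 = 38.23; the t ≤ 66 branch applies.
G = 99.47·ln 38.23 − 161.1 = 99.47·3.6436 − 161.1 = 201.331.
Rounded: 201; in hex, 0xC9.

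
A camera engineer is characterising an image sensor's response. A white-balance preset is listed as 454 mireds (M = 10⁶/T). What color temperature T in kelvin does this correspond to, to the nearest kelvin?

2203 K

T = 10⁶ / 454 = 2202.64 K → 2203 K.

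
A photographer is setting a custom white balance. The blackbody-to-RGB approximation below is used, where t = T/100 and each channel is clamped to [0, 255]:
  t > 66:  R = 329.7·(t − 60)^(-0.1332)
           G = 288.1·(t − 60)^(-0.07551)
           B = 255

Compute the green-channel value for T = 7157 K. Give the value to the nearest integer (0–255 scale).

t = 7157/100 = 71.57; the t > 66 branch applies.
G = 288.1·(71.57 − 60)^(-0.07551) = 288.1·11.57^(-0.07551) = 288.1·0.83120 = 239.470.
Rounded: 239.

239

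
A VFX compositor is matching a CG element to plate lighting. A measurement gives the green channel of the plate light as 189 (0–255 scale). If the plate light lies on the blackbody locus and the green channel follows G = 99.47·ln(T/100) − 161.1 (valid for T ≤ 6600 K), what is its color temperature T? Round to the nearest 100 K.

3400 K

ln t = (189 + 161.1) / 99.47 = 3.5197.
t = e^3.5197 = 33.773.
T = 100·t = 3377 K → 3400 K to the nearest 100 K.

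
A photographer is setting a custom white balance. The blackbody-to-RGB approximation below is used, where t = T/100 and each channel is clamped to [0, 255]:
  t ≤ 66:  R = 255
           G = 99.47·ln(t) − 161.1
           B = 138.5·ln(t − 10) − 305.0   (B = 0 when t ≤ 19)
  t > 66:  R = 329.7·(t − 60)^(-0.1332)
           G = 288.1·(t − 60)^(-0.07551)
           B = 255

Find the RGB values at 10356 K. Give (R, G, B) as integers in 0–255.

(199, 217, 255)

t = 10356/100 = 103.56; the t > 66 branch applies.
R = 329.7·(103.56 − 60)^(-0.1332) = 329.7·43.56^(-0.1332) = 329.7·0.60489 = 199.431.
G = 288.1·(103.56 − 60)^(-0.07551) = 288.1·43.56^(-0.07551) = 288.1·0.75203 = 216.659.
B = 255 by definition for t > 66.
Rounded: (199, 217, 255).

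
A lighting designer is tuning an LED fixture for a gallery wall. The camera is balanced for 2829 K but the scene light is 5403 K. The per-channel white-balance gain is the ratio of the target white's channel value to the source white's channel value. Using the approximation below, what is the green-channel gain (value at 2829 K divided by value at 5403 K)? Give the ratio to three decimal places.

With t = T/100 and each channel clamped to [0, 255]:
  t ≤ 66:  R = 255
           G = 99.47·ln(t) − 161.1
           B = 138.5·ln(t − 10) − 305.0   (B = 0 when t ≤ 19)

0.727

At 5403 K (t = 54.03):
  G = 99.47·ln 54.03 − 161.1 = 99.47·3.9895 − 161.1 = 235.739.
At 2829 K (t = 28.29):
  G = 99.47·ln 28.29 − 161.1 = 99.47·3.3425 − 161.1 = 171.379.
Gain = 171.379 / 235.739 = 0.7270 → 0.727.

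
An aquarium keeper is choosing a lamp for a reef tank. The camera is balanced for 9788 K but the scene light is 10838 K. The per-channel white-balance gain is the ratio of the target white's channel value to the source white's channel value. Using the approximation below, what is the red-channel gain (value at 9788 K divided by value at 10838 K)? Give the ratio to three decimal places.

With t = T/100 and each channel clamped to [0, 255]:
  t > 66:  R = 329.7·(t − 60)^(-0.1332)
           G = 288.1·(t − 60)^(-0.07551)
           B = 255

At 10838 K (t = 108.38):
  R = 329.7·(108.38 − 60)^(-0.1332) = 329.7·48.38^(-0.1332) = 329.7·0.59649 = 196.662.
At 9788 K (t = 97.88):
  R = 329.7·(97.88 − 60)^(-0.1332) = 329.7·37.88^(-0.1332) = 329.7·0.61625 = 203.177.
Gain = 203.177 / 196.662 = 1.0331 → 1.033.

1.033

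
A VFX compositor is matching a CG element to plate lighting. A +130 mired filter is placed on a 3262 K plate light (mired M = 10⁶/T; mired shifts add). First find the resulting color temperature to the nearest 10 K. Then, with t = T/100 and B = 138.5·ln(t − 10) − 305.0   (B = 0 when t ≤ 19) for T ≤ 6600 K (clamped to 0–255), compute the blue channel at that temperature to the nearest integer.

M_in = 10⁶/3262 = 306.56; M_out = 306.56 + (+130) = 436.56.
T_out = 10⁶/436.56 = 2290.6 K → 2290 K; t = 22.9.
B = 138.5·ln(22.9 − 10) − 305.0 = 138.5·ln 12.9 − 305.0 = 138.5·2.5572 − 305.0 = 49.176.
Rounded: 49.

49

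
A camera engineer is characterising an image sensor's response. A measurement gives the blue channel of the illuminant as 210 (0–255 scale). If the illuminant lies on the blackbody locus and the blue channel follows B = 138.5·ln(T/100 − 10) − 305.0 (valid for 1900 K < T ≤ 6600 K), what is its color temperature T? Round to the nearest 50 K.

ln(t − 10) = (210 + 305.0) / 138.5 = 3.7184.
t − 10 = e^3.7184 = 41.199, so t = 51.199.
T = 100·t = 5120 K → 5100 K to the nearest 50 K.

5100 K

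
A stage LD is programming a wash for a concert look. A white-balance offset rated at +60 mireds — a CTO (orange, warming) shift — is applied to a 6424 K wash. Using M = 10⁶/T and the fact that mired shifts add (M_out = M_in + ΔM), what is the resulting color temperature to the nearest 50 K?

4650 K

M_in = 10⁶/6424 = 155.67 mireds.
M_out = 155.67 + (+60) = 215.67 mireds.
T_out = 10⁶/215.67 = 4636.8 K → 4650 K.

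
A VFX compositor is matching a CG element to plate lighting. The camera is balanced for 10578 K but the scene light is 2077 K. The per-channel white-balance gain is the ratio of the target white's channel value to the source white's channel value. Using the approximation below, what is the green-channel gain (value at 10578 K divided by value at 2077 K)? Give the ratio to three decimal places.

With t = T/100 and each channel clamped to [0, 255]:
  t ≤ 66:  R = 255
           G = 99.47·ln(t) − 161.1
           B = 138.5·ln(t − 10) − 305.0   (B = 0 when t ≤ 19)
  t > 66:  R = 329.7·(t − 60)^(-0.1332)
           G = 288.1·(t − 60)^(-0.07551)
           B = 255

At 2077 K (t = 20.77):
  G = 99.47·ln 20.77 − 161.1 = 99.47·3.0335 − 161.1 = 140.643.
At 10578 K (t = 105.78):
  G = 288.1·(105.78 − 60)^(-0.07551) = 288.1·45.78^(-0.07551) = 288.1·0.74921 = 215.847.
Gain = 215.847 / 140.643 = 1.5347 → 1.535.

1.535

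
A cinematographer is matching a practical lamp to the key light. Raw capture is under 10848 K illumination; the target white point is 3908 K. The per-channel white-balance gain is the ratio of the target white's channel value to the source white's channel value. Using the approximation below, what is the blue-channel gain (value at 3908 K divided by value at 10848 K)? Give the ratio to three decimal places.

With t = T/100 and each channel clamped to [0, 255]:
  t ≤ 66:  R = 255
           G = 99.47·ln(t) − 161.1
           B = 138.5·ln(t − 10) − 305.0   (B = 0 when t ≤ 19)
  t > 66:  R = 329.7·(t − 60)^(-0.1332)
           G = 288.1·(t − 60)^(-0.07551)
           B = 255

At 10848 K (t = 108.48):
  B = 255 by definition for t > 66.
At 3908 K (t = 39.08):
  B = 138.5·ln(39.08 − 10) − 305.0 = 138.5·ln 29.08 − 305.0 = 138.5·3.3701 − 305.0 = 161.752.
Gain = 161.752 / 255.000 = 0.6343 → 0.634.

0.634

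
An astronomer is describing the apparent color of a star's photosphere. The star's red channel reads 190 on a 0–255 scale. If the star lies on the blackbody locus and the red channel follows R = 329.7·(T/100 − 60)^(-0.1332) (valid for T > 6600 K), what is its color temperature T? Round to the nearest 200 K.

12200 K

(t − 60)^(-0.1332) = 190/329.7 = 0.57628.
t − 60 = 0.57628^(1/-0.1332) = 0.57628^(-7.508) = 62.667, so t = 122.667.
T = 100·t = 12267 K → 12200 K to the nearest 200 K.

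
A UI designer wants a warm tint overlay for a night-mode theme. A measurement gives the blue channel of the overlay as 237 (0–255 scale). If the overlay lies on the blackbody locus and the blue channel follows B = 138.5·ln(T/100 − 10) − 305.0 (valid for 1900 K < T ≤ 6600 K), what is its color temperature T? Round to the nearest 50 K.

6000 K

ln(t − 10) = (237 + 305.0) / 138.5 = 3.9134.
t − 10 = e^3.9134 = 50.067, so t = 60.067.
T = 100·t = 6007 K → 6000 K to the nearest 50 K.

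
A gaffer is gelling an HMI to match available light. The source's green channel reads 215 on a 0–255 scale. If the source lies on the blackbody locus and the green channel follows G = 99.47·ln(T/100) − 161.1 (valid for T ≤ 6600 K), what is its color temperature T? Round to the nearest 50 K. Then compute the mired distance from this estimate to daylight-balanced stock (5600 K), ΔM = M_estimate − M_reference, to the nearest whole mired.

ln t = (215 + 161.1) / 99.47 = 3.7810.
t = e^3.7810 = 43.862.
T = 100·t = 4386 K → 4400 K to the nearest 50 K.
M_estimate = 10⁶/4400 = 227.27; M_reference = 10⁶/5600 = 178.57.
ΔM = 227.27 − 178.57 = 48.70 → +49 mireds.

+49 mireds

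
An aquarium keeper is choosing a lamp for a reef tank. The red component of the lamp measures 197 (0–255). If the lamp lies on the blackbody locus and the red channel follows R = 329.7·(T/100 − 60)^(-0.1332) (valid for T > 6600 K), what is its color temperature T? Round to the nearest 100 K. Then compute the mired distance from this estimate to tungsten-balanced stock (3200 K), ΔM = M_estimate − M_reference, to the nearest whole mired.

-220 mireds

(t − 60)^(-0.1332) = 197/329.7 = 0.59751.
t − 60 = 0.59751^(1/-0.1332) = 0.59751^(-7.508) = 47.761, so t = 107.761.
T = 100·t = 10776 K → 10800 K to the nearest 100 K.
M_estimate = 10⁶/10800 = 92.59; M_reference = 10⁶/3200 = 312.50.
ΔM = 92.59 − 312.50 = -219.91 → -220 mireds.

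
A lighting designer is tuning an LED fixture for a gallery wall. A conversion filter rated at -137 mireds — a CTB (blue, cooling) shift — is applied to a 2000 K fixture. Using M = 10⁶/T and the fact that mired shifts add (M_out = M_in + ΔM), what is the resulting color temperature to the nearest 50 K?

2750 K

M_in = 10⁶/2000 = 500.00 mireds.
M_out = 500.00 + (-137) = 363.00 mireds.
T_out = 10⁶/363.00 = 2754.8 K → 2750 K.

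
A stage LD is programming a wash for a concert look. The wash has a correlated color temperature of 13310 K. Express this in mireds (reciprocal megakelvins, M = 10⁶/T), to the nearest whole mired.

M = 10⁶ / 13310 = 75.131 → 75 mireds.

75 mireds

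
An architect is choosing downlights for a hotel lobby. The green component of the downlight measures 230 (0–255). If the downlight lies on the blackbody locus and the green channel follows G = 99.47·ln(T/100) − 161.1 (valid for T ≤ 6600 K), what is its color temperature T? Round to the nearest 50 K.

ln t = (230 + 161.1) / 99.47 = 3.9318.
t = e^3.9318 = 51.001.
T = 100·t = 5100 K → 5100 K to the nearest 50 K.

5100 K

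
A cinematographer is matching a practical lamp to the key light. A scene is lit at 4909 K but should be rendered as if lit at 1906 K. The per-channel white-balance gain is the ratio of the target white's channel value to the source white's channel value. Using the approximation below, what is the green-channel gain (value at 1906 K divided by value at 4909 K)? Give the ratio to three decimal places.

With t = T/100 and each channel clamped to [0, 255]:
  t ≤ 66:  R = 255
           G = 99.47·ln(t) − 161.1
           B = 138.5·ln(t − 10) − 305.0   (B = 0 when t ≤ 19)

0.584

At 4909 K (t = 49.09):
  G = 99.47·ln 49.09 − 161.1 = 99.47·3.8937 − 161.1 = 226.202.
At 1906 K (t = 19.06):
  G = 99.47·ln 19.06 − 161.1 = 99.47·2.9476 − 161.1 = 132.097.
Gain = 132.097 / 226.202 = 0.5840 → 0.584.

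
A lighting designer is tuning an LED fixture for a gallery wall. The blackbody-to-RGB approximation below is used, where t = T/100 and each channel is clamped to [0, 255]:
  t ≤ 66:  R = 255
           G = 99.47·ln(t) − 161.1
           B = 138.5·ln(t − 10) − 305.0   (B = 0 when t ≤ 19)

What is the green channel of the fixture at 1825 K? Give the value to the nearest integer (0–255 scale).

128

t = 1825/100 = 18.25; the t ≤ 66 branch applies.
G = 99.47·ln 18.25 − 161.1 = 99.47·2.9042 − 161.1 = 127.777.
Rounded: 128.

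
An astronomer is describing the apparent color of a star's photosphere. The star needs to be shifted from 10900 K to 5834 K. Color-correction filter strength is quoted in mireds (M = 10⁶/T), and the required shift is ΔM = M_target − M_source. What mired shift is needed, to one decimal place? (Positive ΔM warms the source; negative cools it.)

M_source = 10⁶/10900 = 91.743; M_target = 10⁶/5834 = 171.409.
ΔM = 171.409 − 91.743 = 79.666 → +79.7 mireds, a warming shift.

+79.7 mireds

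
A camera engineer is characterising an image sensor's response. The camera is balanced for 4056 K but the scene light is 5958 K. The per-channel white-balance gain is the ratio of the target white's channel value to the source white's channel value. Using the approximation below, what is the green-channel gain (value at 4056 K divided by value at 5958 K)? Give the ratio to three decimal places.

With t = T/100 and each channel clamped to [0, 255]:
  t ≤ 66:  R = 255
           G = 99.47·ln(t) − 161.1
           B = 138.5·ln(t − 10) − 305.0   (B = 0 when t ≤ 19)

At 5958 K (t = 59.58):
  G = 99.47·ln 59.58 − 161.1 = 99.47·4.0873 − 161.1 = 245.466.
At 4056 K (t = 40.56):
  G = 99.47·ln 40.56 − 161.1 = 99.47·3.7028 − 161.1 = 207.216.
Gain = 207.216 / 245.466 = 0.8442 → 0.844.

0.844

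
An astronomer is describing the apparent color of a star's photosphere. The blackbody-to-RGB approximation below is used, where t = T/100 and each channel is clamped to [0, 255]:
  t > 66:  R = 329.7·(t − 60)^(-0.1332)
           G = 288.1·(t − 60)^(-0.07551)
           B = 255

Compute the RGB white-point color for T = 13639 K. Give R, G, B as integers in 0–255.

t = 13639/100 = 136.39; the t > 66 branch applies.
R = 329.7·(136.39 − 60)^(-0.1332) = 329.7·76.39^(-0.1332) = 329.7·0.56128 = 185.054.
G = 288.1·(136.39 − 60)^(-0.07551) = 288.1·76.39^(-0.07551) = 288.1·0.72080 = 207.661.
B = 255 by definition for t > 66.
Rounded: (185, 208, 255).

R=185, G=208, B=255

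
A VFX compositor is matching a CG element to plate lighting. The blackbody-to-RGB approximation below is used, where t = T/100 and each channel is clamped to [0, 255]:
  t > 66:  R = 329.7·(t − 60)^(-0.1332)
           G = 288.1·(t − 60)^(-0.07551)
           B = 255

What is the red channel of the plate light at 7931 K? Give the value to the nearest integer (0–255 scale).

222

t = 7931/100 = 79.31; the t > 66 branch applies.
R = 329.7·(79.31 − 60)^(-0.1332) = 329.7·19.31^(-0.1332) = 329.7·0.67411 = 222.256.
Rounded: 222.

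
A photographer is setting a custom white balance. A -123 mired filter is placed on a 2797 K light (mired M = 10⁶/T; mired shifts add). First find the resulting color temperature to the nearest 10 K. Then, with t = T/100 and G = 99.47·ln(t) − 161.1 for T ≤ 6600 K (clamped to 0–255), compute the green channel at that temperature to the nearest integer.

212

M_in = 10⁶/2797 = 357.53; M_out = 357.53 + (-123) = 234.53.
T_out = 10⁶/234.53 = 4263.9 K → 4260 K; t = 42.6.
G = 99.47·ln 42.6 − 161.1 = 99.47·3.7519 − 161.1 = 212.097.
Rounded: 212.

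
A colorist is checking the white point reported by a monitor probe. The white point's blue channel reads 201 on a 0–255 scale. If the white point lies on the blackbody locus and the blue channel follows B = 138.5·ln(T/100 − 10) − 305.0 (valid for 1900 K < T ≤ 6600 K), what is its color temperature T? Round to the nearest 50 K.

ln(t − 10) = (201 + 305.0) / 138.5 = 3.6534.
t − 10 = e^3.6534 = 38.607, so t = 48.607.
T = 100·t = 4861 K → 4850 K to the nearest 50 K.

4850 K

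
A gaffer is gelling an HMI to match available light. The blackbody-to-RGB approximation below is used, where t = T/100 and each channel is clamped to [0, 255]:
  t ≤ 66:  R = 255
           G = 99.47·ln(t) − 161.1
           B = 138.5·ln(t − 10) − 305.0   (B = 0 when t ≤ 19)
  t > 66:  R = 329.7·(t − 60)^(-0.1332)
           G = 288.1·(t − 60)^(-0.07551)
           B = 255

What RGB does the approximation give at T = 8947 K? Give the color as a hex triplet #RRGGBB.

#D2DFFF

t = 8947/100 = 89.47; the t > 66 branch applies.
R = 329.7·(89.47 − 60)^(-0.1332) = 329.7·29.47^(-0.1332) = 329.7·0.63720 = 210.086.
G = 288.1·(89.47 − 60)^(-0.07551) = 288.1·29.47^(-0.07551) = 288.1·0.77455 = 223.147.
B = 255 by definition for t > 66.
Rounded: (210, 223, 255).
In hex: #D2DFFF.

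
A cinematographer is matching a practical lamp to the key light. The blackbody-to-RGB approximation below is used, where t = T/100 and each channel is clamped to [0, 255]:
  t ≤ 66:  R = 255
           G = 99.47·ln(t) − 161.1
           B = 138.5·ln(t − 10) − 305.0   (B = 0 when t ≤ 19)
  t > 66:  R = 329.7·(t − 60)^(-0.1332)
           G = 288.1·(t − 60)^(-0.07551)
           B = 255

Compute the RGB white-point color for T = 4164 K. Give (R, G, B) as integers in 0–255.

t = 4164/100 = 41.64; the t ≤ 66 branch applies.
R = 255 by definition for t ≤ 66.
G = 99.47·ln 41.64 − 161.1 = 99.47·3.7291 − 161.1 = 209.830.
B = 138.5·ln(41.64 − 10) − 305.0 = 138.5·ln 31.64 − 305.0 = 138.5·3.4544 − 305.0 = 173.437.
Rounded: (255, 210, 173).

(255, 210, 173)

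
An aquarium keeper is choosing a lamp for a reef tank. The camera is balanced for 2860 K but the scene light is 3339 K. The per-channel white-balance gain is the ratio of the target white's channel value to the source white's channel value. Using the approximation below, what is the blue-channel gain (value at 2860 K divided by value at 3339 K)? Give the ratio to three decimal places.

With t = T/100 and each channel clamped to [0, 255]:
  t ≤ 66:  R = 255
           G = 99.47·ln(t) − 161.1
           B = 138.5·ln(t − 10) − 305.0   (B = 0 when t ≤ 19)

0.759

At 3339 K (t = 33.39):
  B = 138.5·ln(33.39 − 10) − 305.0 = 138.5·ln 23.39 − 305.0 = 138.5·3.1523 − 305.0 = 131.595.
At 2860 K (t = 28.6):
  B = 138.5·ln(28.6 − 10) − 305.0 = 138.5·ln 18.6 − 305.0 = 138.5·2.9232 − 305.0 = 99.858.
Gain = 99.858 / 131.595 = 0.7588 → 0.759.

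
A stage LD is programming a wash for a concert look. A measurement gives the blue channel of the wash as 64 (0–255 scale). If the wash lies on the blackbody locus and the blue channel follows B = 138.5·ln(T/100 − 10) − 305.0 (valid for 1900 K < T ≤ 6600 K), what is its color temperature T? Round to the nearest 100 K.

ln(t − 10) = (64 + 305.0) / 138.5 = 2.6643.
t − 10 = e^2.6643 = 14.357, so t = 24.357.
T = 100·t = 2436 K → 2400 K to the nearest 100 K.

2400 K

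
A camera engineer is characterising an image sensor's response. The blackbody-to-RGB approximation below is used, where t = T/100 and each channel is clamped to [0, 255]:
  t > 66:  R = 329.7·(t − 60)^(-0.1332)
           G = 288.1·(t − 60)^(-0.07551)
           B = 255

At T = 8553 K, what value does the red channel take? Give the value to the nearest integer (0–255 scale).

214

t = 8553/100 = 85.53; the t > 66 branch applies.
R = 329.7·(85.53 − 60)^(-0.1332) = 329.7·25.53^(-0.1332) = 329.7·0.64950 = 214.141.
Rounded: 214.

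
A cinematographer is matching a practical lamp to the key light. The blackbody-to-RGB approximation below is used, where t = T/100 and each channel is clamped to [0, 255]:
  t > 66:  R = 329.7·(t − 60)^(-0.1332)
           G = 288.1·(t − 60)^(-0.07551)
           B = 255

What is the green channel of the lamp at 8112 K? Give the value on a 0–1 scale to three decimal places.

t = 8112/100 = 81.12; the t > 66 branch applies.
G = 288.1·(81.12 − 60)^(-0.07551) = 288.1·21.12^(-0.07551) = 288.1·0.79428 = 228.831.
On a 0–1 scale: 228.831/255 = 0.8974 → 0.897.

0.897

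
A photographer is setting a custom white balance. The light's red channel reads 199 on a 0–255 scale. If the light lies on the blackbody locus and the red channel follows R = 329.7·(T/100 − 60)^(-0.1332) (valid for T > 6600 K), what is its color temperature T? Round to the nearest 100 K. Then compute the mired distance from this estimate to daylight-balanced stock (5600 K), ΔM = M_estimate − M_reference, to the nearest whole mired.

(t − 60)^(-0.1332) = 199/329.7 = 0.60358.
t − 60 = 0.60358^(1/-0.1332) = 0.60358^(-7.508) = 44.273, so t = 104.273.
T = 100·t = 10427 K → 10400 K to the nearest 100 K.
M_estimate = 10⁶/10400 = 96.15; M_reference = 10⁶/5600 = 178.57.
ΔM = 96.15 − 178.57 = -82.42 → -82 mireds.

-82 mireds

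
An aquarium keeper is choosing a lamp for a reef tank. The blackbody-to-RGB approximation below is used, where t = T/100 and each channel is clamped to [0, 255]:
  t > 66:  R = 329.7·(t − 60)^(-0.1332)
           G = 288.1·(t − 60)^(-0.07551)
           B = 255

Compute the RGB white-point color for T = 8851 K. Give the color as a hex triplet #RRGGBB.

#D3E0FF

t = 8851/100 = 88.51; the t > 66 branch applies.
R = 329.7·(88.51 − 60)^(-0.1332) = 329.7·28.51^(-0.1332) = 329.7·0.64002 = 211.015.
G = 288.1·(88.51 − 60)^(-0.07551) = 288.1·28.51^(-0.07551) = 288.1·0.77649 = 223.705.
B = 255 by definition for t > 66.
Rounded: (211, 224, 255).
In hex: #D3E0FF.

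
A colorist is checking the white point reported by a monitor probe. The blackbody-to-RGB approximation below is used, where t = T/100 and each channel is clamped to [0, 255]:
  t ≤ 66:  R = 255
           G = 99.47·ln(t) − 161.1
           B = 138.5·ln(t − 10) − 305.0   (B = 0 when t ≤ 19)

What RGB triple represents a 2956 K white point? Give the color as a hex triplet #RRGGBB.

#FFB06B

t = 2956/100 = 29.56; the t ≤ 66 branch applies.
R = 255 by definition for t ≤ 66.
G = 99.47·ln 29.56 − 161.1 = 99.47·3.3864 − 161.1 = 175.747.
B = 138.5·ln(29.56 − 10) − 305.0 = 138.5·ln 19.56 − 305.0 = 138.5·2.9735 − 305.0 = 106.828.
Rounded: (255, 176, 107).
In hex: #FFB06B.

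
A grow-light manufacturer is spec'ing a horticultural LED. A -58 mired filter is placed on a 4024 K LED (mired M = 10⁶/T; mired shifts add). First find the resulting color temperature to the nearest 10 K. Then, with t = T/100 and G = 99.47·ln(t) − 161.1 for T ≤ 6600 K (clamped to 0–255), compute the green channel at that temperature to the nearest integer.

233

M_in = 10⁶/4024 = 248.51; M_out = 248.51 + (-58) = 190.51.
T_out = 10⁶/190.51 = 5249.1 K → 5250 K; t = 52.5.
G = 99.47·ln 52.5 − 161.1 = 99.47·3.9608 − 161.1 = 232.882.
Rounded: 233.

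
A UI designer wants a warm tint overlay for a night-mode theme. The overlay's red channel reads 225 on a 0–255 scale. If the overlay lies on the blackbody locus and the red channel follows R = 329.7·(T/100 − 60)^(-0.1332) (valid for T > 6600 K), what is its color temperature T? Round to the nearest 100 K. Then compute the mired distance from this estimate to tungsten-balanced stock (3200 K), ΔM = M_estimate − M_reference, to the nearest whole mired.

(t − 60)^(-0.1332) = 225/329.7 = 0.68244.
t − 60 = 0.68244^(1/-0.1332) = 0.68244^(-7.508) = 17.610, so t = 77.610.
T = 100·t = 7761 K → 7800 K to the nearest 100 K.
M_estimate = 10⁶/7800 = 128.21; M_reference = 10⁶/3200 = 312.50.
ΔM = 128.21 − 312.50 = -184.29 → -184 mireds.

-184 mireds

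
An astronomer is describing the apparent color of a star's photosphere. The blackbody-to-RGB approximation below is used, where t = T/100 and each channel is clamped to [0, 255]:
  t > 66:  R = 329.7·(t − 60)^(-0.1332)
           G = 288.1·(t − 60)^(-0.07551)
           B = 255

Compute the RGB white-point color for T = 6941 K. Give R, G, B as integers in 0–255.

t = 6941/100 = 69.41; the t > 66 branch applies.
R = 329.7·(69.41 − 60)^(-0.1332) = 329.7·9.41^(-0.1332) = 329.7·0.74185 = 244.589.
G = 288.1·(69.41 − 60)^(-0.07551) = 288.1·9.41^(-0.07551) = 288.1·0.84428 = 243.236.
B = 255 by definition for t > 66.
Rounded: (245, 243, 255).

R=245, G=243, B=255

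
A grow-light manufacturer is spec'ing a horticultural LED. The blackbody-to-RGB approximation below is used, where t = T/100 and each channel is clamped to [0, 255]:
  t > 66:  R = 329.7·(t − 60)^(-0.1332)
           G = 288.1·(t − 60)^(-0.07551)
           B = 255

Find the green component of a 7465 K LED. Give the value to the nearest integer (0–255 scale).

t = 7465/100 = 74.65; the t > 66 branch applies.
G = 288.1·(74.65 − 60)^(-0.07551) = 288.1·14.65^(-0.07551) = 288.1·0.81652 = 235.240.
Rounded: 235.

235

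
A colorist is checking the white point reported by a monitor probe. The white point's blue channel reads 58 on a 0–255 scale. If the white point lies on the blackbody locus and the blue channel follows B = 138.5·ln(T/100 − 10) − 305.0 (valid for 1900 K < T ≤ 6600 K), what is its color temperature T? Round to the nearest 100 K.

ln(t − 10) = (58 + 305.0) / 138.5 = 2.6209.
t − 10 = e^2.6209 = 13.749, so t = 23.749.
T = 100·t = 2375 K → 2400 K to the nearest 100 K.

2400 K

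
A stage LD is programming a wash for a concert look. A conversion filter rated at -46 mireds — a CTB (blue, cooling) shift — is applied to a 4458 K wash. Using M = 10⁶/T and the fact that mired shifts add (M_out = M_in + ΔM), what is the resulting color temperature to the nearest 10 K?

5610 K

M_in = 10⁶/4458 = 224.32 mireds.
M_out = 224.32 + (-46) = 178.32 mireds.
T_out = 10⁶/178.32 = 5608.0 K → 5610 K.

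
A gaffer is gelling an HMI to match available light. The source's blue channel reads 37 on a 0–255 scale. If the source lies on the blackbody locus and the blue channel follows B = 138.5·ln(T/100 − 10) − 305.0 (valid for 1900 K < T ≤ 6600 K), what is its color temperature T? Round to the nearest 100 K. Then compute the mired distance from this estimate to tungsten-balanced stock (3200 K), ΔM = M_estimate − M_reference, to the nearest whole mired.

ln(t − 10) = (37 + 305.0) / 138.5 = 2.4693.
t − 10 = e^2.4693 = 11.814, so t = 21.814.
T = 100·t = 2181 K → 2200 K to the nearest 100 K.
M_estimate = 10⁶/2200 = 454.55; M_reference = 10⁶/3200 = 312.50.
ΔM = 454.55 − 312.50 = 142.05 → +142 mireds.

+142 mireds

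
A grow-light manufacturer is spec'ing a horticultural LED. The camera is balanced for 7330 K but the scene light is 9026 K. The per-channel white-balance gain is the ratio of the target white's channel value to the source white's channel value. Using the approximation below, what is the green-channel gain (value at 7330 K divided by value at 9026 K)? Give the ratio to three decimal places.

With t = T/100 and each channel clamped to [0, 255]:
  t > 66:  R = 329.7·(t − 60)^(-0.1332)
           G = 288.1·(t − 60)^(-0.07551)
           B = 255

1.064

At 9026 K (t = 90.26):
  G = 288.1·(90.26 − 60)^(-0.07551) = 288.1·30.26^(-0.07551) = 288.1·0.77300 = 222.701.
At 7330 K (t = 73.3):
  G = 288.1·(73.3 − 60)^(-0.07551) = 288.1·13.3^(-0.07551) = 288.1·0.82250 = 236.963.
Gain = 236.963 / 222.701 = 1.0640 → 1.064.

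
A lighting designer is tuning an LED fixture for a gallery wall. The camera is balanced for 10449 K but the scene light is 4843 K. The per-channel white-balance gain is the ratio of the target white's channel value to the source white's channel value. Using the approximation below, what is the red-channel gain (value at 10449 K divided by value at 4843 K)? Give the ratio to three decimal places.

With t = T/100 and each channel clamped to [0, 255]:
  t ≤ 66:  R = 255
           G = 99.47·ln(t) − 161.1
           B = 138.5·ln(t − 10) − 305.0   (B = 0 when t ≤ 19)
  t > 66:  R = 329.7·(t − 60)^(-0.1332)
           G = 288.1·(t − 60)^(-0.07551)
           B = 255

0.780

At 4843 K (t = 48.43):
  R = 255 by definition for t ≤ 66.
At 10449 K (t = 104.49):
  R = 329.7·(104.49 − 60)^(-0.1332) = 329.7·44.49^(-0.1332) = 329.7·0.60319 = 198.871.
Gain = 198.871 / 255.000 = 0.7799 → 0.780.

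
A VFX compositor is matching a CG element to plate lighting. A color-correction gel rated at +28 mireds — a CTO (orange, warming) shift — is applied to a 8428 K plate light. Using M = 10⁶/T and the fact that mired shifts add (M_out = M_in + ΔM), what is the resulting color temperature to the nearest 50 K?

M_in = 10⁶/8428 = 118.65 mireds.
M_out = 118.65 + (+28) = 146.65 mireds.
T_out = 10⁶/146.65 = 6818.9 K → 6800 K.

6800 K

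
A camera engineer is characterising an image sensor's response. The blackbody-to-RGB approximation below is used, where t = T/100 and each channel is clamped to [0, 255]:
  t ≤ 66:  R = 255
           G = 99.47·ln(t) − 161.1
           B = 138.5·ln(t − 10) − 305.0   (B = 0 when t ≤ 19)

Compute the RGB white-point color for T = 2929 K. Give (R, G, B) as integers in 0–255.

t = 2929/100 = 29.29; the t ≤ 66 branch applies.
R = 255 by definition for t ≤ 66.
G = 99.47·ln 29.29 − 161.1 = 99.47·3.3772 − 161.1 = 174.835.
B = 138.5·ln(29.29 − 10) − 305.0 = 138.5·ln 19.29 − 305.0 = 138.5·2.9596 − 305.0 = 104.903.
Rounded: (255, 175, 105).

(255, 175, 105)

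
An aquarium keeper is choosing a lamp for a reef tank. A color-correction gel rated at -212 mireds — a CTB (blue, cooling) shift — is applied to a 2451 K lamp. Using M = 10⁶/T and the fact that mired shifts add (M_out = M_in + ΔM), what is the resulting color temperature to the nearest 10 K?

5100 K

M_in = 10⁶/2451 = 408.00 mireds.
M_out = 408.00 + (-212) = 196.00 mireds.
T_out = 10⁶/196.00 = 5102.1 K → 5100 K.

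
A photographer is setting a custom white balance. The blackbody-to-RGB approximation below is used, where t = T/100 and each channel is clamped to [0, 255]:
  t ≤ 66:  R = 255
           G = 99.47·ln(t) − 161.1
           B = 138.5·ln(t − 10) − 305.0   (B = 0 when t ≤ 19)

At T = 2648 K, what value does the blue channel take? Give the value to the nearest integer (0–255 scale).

83

t = 2648/100 = 26.48; the t ≤ 66 branch applies.
B = 138.5·ln(26.48 − 10) − 305.0 = 138.5·ln 16.48 − 305.0 = 138.5·2.8021 − 305.0 = 83.097.
Rounded: 83.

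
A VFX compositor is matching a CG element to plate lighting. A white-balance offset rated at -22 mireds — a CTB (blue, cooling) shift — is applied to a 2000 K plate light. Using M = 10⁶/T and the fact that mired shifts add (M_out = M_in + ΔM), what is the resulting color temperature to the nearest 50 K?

M_in = 10⁶/2000 = 500.00 mireds.
M_out = 500.00 + (-22) = 478.00 mireds.
T_out = 10⁶/478.00 = 2092.1 K → 2100 K.

2100 K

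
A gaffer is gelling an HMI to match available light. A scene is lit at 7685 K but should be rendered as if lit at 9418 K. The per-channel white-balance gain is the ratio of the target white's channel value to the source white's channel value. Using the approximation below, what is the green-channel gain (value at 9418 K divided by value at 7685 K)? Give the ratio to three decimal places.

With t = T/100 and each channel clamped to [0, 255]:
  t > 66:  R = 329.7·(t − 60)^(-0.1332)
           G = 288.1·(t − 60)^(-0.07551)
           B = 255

At 7685 K (t = 76.85):
  G = 288.1·(76.85 − 60)^(-0.07551) = 288.1·16.85^(-0.07551) = 288.1·0.80794 = 232.768.
At 9418 K (t = 94.18):
  G = 288.1·(94.18 − 60)^(-0.07551) = 288.1·34.18^(-0.07551) = 288.1·0.76592 = 220.662.
Gain = 220.662 / 232.768 = 0.9480 → 0.948.

0.948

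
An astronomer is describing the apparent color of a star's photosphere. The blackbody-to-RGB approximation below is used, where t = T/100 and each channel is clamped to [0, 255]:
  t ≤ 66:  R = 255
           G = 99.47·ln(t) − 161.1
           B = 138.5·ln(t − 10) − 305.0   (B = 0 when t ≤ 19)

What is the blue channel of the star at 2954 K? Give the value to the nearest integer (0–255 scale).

t = 2954/100 = 29.54; the t ≤ 66 branch applies.
B = 138.5·ln(29.54 − 10) − 305.0 = 138.5·ln 19.54 − 305.0 = 138.5·2.9725 − 305.0 = 106.686.
Rounded: 107.

107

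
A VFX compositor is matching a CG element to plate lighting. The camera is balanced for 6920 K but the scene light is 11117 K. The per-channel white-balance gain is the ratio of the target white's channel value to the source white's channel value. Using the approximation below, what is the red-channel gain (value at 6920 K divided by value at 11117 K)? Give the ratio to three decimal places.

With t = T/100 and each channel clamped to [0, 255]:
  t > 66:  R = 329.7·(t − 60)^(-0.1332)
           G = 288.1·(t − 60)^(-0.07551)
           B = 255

1.257

At 11117 K (t = 111.17):
  R = 329.7·(111.17 − 60)^(-0.1332) = 329.7·51.17^(-0.1332) = 329.7·0.59205 = 195.199.
At 6920 K (t = 69.2):
  R = 329.7·(69.2 − 60)^(-0.1332) = 329.7·9.2^(-0.1332) = 329.7·0.74409 = 245.325.
Gain = 245.325 / 195.199 = 1.2568 → 1.257.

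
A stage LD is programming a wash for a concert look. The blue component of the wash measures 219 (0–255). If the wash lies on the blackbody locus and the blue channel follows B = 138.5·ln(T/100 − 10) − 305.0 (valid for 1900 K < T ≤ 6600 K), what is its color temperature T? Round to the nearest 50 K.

ln(t − 10) = (219 + 305.0) / 138.5 = 3.7834.
t − 10 = e^3.7834 = 43.965, so t = 53.965.
T = 100·t = 5396 K → 5400 K to the nearest 50 K.

5400 K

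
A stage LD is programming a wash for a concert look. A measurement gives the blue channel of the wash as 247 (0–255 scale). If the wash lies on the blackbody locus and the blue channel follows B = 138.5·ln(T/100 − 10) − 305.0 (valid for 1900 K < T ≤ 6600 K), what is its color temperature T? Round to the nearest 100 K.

ln(t − 10) = (247 + 305.0) / 138.5 = 3.9856.
t − 10 = e^3.9856 = 53.815, so t = 63.815.
T = 100·t = 6382 K → 6400 K to the nearest 100 K.

6400 K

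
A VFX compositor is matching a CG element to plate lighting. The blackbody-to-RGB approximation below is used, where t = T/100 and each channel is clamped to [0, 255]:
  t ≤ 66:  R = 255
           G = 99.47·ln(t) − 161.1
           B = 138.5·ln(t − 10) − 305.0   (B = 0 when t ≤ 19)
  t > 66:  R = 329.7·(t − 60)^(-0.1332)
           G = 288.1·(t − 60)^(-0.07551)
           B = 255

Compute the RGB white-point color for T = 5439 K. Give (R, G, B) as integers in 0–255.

t = 5439/100 = 54.39; the t ≤ 66 branch applies.
R = 255 by definition for t ≤ 66.
G = 99.47·ln 54.39 − 161.1 = 99.47·3.9962 − 161.1 = 236.400.
B = 138.5·ln(54.39 − 10) − 305.0 = 138.5·ln 44.39 − 305.0 = 138.5·3.7930 − 305.0 = 220.332.
Rounded: (255, 236, 220).

(255, 236, 220)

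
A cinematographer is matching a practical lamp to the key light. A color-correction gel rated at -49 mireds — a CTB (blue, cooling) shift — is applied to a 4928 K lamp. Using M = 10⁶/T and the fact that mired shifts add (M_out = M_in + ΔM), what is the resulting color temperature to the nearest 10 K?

6500 K

M_in = 10⁶/4928 = 202.92 mireds.
M_out = 202.92 + (-49) = 153.92 mireds.
T_out = 10⁶/153.92 = 6496.8 K → 6500 K.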